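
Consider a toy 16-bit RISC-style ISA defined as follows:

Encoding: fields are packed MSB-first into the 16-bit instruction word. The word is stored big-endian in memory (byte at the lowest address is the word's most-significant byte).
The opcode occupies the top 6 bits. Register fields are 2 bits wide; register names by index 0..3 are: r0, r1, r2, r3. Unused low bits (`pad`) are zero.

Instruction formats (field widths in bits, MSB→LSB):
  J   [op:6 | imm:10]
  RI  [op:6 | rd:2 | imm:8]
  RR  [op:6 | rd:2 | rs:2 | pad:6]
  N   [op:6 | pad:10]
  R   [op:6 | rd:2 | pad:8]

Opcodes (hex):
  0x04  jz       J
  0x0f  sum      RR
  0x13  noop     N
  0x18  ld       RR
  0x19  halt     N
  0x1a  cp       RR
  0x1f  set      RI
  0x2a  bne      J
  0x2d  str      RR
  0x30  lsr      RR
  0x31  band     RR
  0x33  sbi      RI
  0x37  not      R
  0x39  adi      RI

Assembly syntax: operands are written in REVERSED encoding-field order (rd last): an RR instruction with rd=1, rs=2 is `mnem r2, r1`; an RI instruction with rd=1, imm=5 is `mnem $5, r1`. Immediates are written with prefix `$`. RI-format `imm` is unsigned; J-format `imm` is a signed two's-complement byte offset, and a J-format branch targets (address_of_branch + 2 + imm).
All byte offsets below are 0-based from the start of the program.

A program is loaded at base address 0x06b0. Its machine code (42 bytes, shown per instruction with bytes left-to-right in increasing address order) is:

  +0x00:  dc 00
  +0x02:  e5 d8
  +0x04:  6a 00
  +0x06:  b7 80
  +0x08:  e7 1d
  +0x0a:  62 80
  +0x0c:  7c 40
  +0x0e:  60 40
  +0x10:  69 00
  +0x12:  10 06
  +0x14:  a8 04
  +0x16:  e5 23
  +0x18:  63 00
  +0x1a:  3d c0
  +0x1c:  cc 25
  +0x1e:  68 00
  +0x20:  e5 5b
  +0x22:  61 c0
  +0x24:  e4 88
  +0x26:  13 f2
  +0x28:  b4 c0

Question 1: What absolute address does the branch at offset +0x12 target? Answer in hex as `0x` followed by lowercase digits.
0x06ca

[12] 10 06 → 0x1006
  opcode bits[15:10]=0x4: jz/J
  imm@[9:0]=0x6 ⇒ $6
  target = base 0x06b0 + off 0x12 + 2 + imm 6 = 0x06ca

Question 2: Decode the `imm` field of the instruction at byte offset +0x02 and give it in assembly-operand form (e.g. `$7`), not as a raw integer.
[02] e5 d8 → 0xe5d8
  opcode bits[15:10]=0x39: adi/RI
  rd@[9:8]=0x1 ⇒ r1
  imm@[7:0]=0xd8 ⇒ $216

$216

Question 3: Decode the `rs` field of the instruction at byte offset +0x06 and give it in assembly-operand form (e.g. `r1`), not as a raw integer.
r2

off 0x06: read b7 80 as big → 0xb780
  top 6b → 0x2d → str [RR]
  rd@[9:8]=0x3 ⇒ r3
  rs@[7:6]=0x2 ⇒ r2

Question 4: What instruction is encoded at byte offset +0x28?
off 0x28: read b4 c0 as big → 0xb4c0
  op=0xb4c0>>10=0x2d ⇒ str (RR)
  [9:8] rd=0 = r0
  [7:6] rs=3 = r3

str r3, r0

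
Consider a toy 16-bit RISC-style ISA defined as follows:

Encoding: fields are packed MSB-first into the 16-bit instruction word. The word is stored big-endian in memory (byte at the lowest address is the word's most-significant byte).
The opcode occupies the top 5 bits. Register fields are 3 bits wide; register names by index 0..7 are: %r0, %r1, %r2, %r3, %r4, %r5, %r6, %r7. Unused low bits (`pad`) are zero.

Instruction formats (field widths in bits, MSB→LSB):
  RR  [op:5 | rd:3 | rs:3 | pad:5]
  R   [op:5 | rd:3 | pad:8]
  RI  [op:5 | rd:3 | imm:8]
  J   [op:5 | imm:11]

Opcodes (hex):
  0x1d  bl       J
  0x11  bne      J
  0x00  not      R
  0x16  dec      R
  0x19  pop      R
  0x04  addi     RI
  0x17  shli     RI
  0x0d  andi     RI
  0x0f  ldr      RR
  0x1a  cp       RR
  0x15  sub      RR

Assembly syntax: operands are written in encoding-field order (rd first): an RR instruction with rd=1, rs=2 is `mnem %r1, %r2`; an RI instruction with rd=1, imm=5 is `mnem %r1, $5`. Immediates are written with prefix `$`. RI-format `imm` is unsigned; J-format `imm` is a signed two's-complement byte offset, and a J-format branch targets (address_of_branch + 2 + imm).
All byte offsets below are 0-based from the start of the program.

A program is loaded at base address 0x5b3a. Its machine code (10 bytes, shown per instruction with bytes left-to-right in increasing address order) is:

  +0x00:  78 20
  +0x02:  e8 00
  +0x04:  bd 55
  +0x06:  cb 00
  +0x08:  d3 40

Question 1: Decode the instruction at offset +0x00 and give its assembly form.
off 0x00: read 78 20 as big → 0x7820
  op=0x7820>>11=0xf ⇒ ldr (RR)
  rd@[10:8]=0x0 ⇒ %r0
  rs@[7:5]=0x1 ⇒ %r1

ldr %r0, %r1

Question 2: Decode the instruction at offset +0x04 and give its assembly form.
shli %r5, $85

[04] bd 55 → 0xbd55
  top 5b → 0x17 → shli [RI]
  rd@[10:8]=0x5 ⇒ %r5
  imm@[7:0]=0x55 ⇒ $85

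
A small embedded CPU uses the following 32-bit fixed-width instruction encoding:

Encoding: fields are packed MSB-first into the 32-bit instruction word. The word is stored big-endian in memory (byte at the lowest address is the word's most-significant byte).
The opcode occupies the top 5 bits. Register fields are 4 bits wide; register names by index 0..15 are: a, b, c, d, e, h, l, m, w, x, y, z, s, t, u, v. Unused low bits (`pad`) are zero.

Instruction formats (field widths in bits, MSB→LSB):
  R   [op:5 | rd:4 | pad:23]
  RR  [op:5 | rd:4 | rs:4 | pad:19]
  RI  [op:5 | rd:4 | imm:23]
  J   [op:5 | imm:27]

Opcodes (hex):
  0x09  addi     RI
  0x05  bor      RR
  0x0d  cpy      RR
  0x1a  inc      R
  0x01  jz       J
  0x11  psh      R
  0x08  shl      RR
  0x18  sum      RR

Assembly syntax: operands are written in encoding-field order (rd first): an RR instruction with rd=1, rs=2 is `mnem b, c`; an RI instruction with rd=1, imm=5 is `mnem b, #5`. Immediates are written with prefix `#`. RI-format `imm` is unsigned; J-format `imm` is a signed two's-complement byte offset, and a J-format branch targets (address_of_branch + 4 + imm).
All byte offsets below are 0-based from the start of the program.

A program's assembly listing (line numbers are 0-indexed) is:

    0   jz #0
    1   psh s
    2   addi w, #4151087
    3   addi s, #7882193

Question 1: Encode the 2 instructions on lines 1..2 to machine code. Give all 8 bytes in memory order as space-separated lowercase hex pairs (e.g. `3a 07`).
L1: psh op=0x11:5|rd=12:4|pad=0:23 ⇒ 0x8e000000 ⇒ big 8e 00 00 00
L2: addi op=0x9:5|rd=8:4|imm=4151087:23 ⇒ 0x4c3f572f ⇒ big 4c 3f 57 2f

8e 00 00 00 4c 3f 57 2f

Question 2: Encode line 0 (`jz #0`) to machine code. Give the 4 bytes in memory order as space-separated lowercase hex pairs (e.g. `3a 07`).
08 00 00 00

0. jz fields op=0x1:5|imm=0:27 → word 08000000h → 08 00 00 00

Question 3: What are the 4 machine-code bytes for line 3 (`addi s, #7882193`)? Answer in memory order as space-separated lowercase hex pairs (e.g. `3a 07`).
4e 78 45 d1

line 3 (addi): pack op=0x9:5|rd=12:4|imm=7882193:23 = 0x4e7845d1; big→ 4e 78 45 d1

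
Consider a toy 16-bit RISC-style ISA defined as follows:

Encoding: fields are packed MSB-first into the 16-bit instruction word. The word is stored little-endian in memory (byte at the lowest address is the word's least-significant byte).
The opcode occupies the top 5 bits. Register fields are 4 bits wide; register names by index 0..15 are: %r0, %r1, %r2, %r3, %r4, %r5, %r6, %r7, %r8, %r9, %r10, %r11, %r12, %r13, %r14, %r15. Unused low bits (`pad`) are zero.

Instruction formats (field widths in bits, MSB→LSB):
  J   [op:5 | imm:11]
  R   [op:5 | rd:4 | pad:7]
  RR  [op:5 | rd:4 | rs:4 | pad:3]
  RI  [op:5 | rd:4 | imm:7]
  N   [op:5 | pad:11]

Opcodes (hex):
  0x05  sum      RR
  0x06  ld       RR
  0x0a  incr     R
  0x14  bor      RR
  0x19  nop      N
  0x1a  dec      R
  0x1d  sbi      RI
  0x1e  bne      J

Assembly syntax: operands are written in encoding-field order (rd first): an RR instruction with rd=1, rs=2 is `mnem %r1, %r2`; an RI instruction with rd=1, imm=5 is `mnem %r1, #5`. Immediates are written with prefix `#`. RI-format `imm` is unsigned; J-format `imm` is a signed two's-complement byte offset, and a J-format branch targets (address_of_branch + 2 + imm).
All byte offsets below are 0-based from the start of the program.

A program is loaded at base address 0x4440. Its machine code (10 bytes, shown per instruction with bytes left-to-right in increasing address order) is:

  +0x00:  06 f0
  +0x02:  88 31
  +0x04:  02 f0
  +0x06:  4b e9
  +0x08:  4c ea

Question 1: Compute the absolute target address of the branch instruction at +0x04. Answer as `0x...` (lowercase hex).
off 0x04: read 02 f0 as little → 0xf002
  top 5b → 0x1e → bne [J]
  imm@[10:0]=0x2 ⇒ #2
  target = base 0x4440 + off 0x04 + 2 + imm 2 = 0x4448

0x4448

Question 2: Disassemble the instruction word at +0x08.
[08] 4c ea → 0xea4c
  op=0xea4c>>11=0x1d ⇒ sbi (RI)
  rd@[10:7]=0x4 ⇒ %r4
  imm@[6:0]=0x4c ⇒ #76

sbi %r4, #76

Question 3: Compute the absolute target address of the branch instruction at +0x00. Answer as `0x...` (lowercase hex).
0x4448

[00] 06 f0 → 0xf006
  op=0xf006>>11=0x1e ⇒ bne (J)
  imm@[10:0]=0x6 ⇒ #6
  target = base 0x4440 + off 0x00 + 2 + imm 6 = 0x4448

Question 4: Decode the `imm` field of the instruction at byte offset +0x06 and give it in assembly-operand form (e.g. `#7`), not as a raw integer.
#75

off 0x06: read 4b e9 as little → 0xe94b
  opcode bits[15:11]=0x1d: sbi/RI
  [10:7] rd=2 = %r2
  [6:0] imm=75 = #75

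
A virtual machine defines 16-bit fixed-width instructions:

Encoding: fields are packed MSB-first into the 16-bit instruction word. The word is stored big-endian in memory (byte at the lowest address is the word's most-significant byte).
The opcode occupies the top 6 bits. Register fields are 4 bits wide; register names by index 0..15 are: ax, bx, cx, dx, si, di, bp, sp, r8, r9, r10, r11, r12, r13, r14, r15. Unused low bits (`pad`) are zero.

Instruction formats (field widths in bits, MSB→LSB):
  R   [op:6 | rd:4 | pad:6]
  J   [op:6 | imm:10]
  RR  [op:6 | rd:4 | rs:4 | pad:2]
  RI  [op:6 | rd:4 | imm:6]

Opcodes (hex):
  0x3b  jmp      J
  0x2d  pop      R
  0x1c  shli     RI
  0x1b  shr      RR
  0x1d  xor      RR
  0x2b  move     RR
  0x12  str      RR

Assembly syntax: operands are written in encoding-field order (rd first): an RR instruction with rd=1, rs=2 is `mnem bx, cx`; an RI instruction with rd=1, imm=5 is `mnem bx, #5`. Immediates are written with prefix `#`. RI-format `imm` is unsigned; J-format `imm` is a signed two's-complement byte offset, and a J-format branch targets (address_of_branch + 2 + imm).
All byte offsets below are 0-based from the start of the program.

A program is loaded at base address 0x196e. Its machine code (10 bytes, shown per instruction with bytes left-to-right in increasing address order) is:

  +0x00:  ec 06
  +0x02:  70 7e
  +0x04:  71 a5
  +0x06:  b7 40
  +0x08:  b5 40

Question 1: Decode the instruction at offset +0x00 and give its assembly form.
jmp #6

[00] ec 06 → 0xec06
  op=0xec06>>10=0x3b ⇒ jmp (J)
  imm: (w>>0)&0x3ff=0x6 → #6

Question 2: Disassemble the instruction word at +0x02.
shli bx, #62

+0x02: 70 7e ⇒ word 0x707e (big)
  top 6b → 0x1c → shli [RI]
  [9:6] rd=1 = bx
  [5:0] imm=62 = #62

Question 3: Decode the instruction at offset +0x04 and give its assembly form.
shli bp, #37

+0x04: 71 a5 ⇒ word 0x71a5 (big)
  opcode bits[15:10]=0x1c: shli/RI
  rd@[9:6]=0x6 ⇒ bp
  imm@[5:0]=0x25 ⇒ #37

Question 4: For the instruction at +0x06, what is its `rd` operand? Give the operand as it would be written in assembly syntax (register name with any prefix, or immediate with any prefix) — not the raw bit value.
[06] b7 40 → 0xb740
  op=0xb740>>10=0x2d ⇒ pop (R)
  rd: (w>>6)&0xf=0xd → r13

r13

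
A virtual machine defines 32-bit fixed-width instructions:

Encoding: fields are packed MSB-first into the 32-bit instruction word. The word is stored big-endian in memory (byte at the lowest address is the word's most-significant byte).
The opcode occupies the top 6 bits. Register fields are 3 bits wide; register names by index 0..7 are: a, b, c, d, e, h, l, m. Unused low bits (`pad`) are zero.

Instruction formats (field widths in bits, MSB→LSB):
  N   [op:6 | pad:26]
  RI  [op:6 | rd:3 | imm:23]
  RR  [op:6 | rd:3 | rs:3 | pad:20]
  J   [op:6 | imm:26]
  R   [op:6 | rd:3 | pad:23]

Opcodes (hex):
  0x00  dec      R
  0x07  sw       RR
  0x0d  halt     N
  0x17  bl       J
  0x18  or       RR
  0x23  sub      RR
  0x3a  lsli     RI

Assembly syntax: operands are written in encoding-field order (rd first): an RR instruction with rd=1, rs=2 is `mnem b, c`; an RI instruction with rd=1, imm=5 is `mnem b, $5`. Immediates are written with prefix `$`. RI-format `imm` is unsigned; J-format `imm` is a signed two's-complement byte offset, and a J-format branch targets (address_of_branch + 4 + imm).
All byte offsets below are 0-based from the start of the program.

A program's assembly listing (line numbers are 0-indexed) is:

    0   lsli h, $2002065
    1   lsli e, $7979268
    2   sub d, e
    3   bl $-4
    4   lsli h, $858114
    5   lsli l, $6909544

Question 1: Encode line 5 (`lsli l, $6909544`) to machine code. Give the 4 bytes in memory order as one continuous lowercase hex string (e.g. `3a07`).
5. lsli fields op=0x3a:6|rd=6:3|imm=6909544:23 → word eb696e68h → eb 69 6e 68

eb696e68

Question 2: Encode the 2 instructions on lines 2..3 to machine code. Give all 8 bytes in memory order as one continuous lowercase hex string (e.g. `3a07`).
2. sub fields op=0x23:6|rd=3:3|rs=4:3|pad=0:20 → word 8dc00000h → 8d c0 00 00
3. bl fields op=0x17:6|imm=-4:26 → word 5ffffffch → 5f ff ff fc

8dc000005ffffffc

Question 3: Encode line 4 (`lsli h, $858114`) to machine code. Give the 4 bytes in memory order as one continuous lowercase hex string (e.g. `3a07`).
ea8d1802

L4: lsli op=0x3a:6|rd=5:3|imm=858114:23 ⇒ 0xea8d1802 ⇒ big ea 8d 18 02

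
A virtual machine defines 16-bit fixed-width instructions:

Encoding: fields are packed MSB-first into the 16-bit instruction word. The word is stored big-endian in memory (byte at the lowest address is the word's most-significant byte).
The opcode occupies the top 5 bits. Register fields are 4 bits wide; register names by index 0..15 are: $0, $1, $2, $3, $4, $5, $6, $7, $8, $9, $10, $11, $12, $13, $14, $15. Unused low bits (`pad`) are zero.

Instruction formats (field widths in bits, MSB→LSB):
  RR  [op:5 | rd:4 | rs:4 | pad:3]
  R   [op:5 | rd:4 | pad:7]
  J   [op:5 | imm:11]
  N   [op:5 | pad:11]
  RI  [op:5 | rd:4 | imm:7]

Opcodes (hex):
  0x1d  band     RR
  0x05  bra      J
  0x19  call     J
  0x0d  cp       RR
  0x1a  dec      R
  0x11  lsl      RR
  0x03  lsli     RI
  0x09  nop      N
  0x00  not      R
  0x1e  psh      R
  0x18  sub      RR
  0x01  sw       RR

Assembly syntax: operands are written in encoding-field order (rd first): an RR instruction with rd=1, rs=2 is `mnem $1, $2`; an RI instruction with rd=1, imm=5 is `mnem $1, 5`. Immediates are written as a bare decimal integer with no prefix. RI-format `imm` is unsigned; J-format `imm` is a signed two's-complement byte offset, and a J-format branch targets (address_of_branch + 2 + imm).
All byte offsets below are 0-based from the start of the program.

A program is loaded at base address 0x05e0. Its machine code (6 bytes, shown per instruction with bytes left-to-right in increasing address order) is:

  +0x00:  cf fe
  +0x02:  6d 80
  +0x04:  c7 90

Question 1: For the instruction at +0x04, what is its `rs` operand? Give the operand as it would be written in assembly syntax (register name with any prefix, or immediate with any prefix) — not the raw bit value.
off 0x04: read c7 90 as big → 0xc790
  op=0xc790>>11=0x18 ⇒ sub (RR)
  [10:7] rd=15 = $15
  [6:3] rs=2 = $2

$2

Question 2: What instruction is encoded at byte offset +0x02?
+0x02: 6d 80 ⇒ word 0x6d80 (big)
  top 5b → 0xd → cp [RR]
  [10:7] rd=11 = $11
  [6:3] rs=0 = $0

cp $11, $0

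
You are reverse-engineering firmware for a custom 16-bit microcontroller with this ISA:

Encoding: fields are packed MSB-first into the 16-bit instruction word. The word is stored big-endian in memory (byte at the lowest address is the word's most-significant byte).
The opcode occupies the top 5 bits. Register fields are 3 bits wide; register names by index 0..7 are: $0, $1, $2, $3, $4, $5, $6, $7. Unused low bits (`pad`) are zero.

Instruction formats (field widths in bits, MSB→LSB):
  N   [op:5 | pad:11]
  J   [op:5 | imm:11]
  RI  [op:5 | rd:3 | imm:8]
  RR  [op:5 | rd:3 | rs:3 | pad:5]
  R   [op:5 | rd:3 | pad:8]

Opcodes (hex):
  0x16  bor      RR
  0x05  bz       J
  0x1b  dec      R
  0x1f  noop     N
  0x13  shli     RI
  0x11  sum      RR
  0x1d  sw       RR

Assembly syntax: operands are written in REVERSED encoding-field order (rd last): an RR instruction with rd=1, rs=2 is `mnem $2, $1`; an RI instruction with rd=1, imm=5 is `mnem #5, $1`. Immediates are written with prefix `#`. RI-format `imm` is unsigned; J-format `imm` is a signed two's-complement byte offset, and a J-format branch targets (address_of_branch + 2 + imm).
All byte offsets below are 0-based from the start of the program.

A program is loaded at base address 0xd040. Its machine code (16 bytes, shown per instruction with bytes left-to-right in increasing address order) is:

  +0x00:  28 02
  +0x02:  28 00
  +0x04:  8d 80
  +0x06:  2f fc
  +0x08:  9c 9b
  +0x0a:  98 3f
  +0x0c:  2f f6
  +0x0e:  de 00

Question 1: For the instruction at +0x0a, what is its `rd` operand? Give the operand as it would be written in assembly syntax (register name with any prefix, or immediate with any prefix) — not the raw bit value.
off 0x0a: read 98 3f as big → 0x983f
  top 5b → 0x13 → shli [RI]
  rd@[10:8]=0x0 ⇒ $0
  imm@[7:0]=0x3f ⇒ #63

$0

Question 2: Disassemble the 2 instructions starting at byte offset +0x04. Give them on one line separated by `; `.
@+04  big-endian(8d 80) = 0x8d80
  opcode bits[15:11]=0x11: sum/RR
  rd@[10:8]=0x5 ⇒ $5
  rs@[7:5]=0x4 ⇒ $4
@+06  big-endian(2f fc) = 0x2ffc
  opcode bits[15:11]=0x5: bz/J
  imm@[10:0]=0x7fc (s11→-4) ⇒ #-4

sum $4, $5; bz #-4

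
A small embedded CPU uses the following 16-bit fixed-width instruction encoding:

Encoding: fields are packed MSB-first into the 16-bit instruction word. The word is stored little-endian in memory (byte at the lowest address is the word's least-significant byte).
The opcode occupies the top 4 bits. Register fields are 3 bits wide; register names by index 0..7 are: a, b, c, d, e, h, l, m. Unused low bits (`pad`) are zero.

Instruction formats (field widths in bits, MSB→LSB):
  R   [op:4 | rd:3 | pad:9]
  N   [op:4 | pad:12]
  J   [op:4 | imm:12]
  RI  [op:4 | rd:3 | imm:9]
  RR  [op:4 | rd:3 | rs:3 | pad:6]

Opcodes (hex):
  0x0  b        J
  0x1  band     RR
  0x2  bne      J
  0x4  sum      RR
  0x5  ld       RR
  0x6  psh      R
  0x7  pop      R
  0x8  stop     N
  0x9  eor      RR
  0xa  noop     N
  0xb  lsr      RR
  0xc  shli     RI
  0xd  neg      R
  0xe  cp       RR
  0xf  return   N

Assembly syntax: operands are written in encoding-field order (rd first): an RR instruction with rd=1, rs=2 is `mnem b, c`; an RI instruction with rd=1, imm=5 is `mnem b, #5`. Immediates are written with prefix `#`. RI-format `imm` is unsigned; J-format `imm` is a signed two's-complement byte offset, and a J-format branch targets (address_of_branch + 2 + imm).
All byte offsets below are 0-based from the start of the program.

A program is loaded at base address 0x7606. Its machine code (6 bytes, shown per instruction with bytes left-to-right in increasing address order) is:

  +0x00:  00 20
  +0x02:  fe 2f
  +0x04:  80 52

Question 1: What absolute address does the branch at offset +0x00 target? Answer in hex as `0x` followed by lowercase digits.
+0x00: 00 20 ⇒ word 0x2000 (little)
  opcode bits[15:12]=0x2: bne/J
  imm@[11:0]=0x0 ⇒ #0
  target = base 0x7606 + off 0x00 + 2 + imm 0 = 0x7608

0x7608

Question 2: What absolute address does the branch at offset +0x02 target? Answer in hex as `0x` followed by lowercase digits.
+0x02: fe 2f ⇒ word 0x2ffe (little)
  top 4b → 0x2 → bne [J]
  imm: (w>>0)&0xfff=0xffe (s12→-2) → #-2
  target = base 0x7606 + off 0x02 + 2 + imm -2 = 0x7608

0x7608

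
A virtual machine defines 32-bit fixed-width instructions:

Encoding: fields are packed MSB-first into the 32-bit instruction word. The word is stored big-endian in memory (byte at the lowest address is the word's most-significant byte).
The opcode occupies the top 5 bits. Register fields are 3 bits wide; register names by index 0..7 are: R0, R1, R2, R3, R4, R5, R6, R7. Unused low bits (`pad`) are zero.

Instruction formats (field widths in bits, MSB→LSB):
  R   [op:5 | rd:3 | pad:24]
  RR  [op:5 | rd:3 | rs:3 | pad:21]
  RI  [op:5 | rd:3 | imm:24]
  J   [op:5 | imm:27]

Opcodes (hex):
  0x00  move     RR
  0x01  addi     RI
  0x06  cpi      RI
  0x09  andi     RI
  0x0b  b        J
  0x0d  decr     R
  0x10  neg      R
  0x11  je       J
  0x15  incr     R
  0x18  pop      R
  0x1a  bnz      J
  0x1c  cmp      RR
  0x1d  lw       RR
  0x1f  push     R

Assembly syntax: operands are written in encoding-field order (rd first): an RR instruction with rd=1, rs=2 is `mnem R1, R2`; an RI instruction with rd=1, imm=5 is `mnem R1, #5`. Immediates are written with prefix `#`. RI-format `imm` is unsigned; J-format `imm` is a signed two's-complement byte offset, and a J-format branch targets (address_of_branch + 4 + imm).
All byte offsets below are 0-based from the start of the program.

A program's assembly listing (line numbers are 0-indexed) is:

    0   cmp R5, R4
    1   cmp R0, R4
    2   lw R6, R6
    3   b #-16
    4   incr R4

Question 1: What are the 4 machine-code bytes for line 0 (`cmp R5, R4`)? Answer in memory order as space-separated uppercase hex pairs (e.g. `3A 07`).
E5 80 00 00

0. cmp fields op=0x1c:5|rd=5:3|rs=4:3|pad=0:21 → word e5800000h → e5 80 00 00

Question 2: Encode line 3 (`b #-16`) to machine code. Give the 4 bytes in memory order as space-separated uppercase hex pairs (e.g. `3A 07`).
5F FF FF F0

3. b fields op=0xb:5|imm=-16:27 → word 5ffffff0h → 5f ff ff f0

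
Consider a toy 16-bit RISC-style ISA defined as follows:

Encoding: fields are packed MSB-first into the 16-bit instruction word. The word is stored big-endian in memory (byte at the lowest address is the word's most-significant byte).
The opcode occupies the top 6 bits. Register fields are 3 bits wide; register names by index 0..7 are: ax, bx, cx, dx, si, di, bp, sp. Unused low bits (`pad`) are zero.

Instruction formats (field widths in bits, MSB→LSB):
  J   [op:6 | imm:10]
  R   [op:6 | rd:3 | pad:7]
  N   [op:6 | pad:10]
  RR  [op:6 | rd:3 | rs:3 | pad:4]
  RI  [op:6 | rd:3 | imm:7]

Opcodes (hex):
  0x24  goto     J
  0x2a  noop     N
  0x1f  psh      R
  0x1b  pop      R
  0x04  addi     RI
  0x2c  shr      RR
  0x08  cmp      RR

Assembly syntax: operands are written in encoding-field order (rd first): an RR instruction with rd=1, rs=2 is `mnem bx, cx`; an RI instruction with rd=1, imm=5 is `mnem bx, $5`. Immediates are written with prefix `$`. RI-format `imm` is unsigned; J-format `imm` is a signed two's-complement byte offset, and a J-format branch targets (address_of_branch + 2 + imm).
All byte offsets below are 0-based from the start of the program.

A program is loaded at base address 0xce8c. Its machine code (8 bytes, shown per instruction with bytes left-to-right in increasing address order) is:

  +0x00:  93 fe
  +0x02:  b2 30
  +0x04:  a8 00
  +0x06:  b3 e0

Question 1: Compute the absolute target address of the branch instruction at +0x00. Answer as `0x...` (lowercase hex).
0xce8c

[00] 93 fe → 0x93fe
  opcode bits[15:10]=0x24: goto/J
  imm: (w>>0)&0x3ff=0x3fe (s10→-2) → $-2
  target = base 0xce8c + off 0x00 + 2 + imm -2 = 0xce8c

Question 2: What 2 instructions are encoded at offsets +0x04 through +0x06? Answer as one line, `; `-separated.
noop; shr sp, bp

off 0x04: read a8 00 as big → 0xa800
  op=0xa800>>10=0x2a ⇒ noop (N)
off 0x06: read b3 e0 as big → 0xb3e0
  op=0xb3e0>>10=0x2c ⇒ shr (RR)
  rd: (w>>7)&0x7=0x7 → sp
  rs: (w>>4)&0x7=0x6 → bp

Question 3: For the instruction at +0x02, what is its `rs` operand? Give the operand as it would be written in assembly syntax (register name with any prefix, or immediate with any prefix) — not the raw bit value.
@+02  big-endian(b2 30) = 0xb230
  op=0xb230>>10=0x2c ⇒ shr (RR)
  [9:7] rd=4 = si
  [6:4] rs=3 = dx

dx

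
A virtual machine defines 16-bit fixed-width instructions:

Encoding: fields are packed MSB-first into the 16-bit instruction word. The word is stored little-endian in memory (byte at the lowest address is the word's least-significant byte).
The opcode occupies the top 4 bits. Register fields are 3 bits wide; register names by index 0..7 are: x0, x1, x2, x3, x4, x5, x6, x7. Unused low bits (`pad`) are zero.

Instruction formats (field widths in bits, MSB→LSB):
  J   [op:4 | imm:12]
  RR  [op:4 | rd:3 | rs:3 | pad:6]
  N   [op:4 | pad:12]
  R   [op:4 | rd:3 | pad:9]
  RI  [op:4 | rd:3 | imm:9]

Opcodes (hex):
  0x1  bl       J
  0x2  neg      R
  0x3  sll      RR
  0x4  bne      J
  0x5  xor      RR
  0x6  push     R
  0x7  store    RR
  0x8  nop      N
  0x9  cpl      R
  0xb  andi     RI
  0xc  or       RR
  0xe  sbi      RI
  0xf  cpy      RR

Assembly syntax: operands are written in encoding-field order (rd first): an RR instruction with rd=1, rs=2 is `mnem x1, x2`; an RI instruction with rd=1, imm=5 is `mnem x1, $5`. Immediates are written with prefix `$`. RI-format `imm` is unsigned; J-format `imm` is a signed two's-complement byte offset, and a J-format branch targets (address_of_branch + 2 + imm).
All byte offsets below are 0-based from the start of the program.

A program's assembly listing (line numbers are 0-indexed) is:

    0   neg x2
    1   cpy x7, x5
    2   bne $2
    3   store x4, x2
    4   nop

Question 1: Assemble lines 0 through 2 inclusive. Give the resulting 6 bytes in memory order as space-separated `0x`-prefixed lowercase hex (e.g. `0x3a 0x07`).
L0: neg op=0x2:4|rd=2:3|pad=0:9 ⇒ 0x2400 ⇒ little 00 24
L1: cpy op=0xf:4|rd=7:3|rs=5:3|pad=0:6 ⇒ 0xff40 ⇒ little 40 ff
L2: bne op=0x4:4|imm=2:12 ⇒ 0x4002 ⇒ little 02 40

0x00 0x24 0x40 0xff 0x02 0x40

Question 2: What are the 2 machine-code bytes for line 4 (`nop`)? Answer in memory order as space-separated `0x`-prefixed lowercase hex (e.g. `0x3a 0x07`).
0x00 0x80

L4: nop op=0x8:4|pad=0:12 ⇒ 0x8000 ⇒ little 00 80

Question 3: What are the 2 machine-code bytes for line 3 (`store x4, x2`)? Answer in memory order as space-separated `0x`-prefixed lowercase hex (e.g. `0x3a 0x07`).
L3: store op=0x7:4|rd=4:3|rs=2:3|pad=0:6 ⇒ 0x7880 ⇒ little 80 78

0x80 0x78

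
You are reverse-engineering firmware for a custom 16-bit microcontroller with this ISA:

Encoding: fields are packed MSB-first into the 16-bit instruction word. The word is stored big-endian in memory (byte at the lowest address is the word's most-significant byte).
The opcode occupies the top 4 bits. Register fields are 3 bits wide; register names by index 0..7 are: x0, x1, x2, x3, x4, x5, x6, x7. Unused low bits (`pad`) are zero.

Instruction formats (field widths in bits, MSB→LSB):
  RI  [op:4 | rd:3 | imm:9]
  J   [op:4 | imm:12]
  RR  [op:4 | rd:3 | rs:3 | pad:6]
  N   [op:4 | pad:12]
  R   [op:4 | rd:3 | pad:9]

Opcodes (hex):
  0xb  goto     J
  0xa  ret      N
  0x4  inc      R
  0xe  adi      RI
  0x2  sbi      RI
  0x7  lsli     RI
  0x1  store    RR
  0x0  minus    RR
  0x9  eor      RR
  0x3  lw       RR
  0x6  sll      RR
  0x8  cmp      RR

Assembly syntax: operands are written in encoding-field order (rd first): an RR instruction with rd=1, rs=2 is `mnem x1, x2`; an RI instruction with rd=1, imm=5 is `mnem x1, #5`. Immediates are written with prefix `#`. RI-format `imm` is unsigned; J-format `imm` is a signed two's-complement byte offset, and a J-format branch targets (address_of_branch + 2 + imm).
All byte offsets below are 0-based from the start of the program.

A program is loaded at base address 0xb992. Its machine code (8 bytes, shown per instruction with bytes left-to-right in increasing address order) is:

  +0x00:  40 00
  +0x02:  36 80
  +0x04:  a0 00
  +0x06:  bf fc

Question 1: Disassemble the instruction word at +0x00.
[00] 40 00 → 0x4000
  op=0x4000>>12=0x4 ⇒ inc (R)
  rd: (w>>9)&0x7=0x0 → x0

inc x0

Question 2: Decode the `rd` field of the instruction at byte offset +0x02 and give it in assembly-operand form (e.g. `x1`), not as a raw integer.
+0x02: 36 80 ⇒ word 0x3680 (big)
  op=0x3680>>12=0x3 ⇒ lw (RR)
  rd: (w>>9)&0x7=0x3 → x3
  rs: (w>>6)&0x7=0x2 → x2

x3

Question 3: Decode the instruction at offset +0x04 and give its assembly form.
ret

+0x04: a0 00 ⇒ word 0xa000 (big)
  op=0xa000>>12=0xa ⇒ ret (N)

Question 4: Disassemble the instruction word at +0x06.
@+06  big-endian(bf fc) = 0xbffc
  opcode bits[15:12]=0xb: goto/J
  imm@[11:0]=0xffc (s12→-4) ⇒ #-4

goto #-4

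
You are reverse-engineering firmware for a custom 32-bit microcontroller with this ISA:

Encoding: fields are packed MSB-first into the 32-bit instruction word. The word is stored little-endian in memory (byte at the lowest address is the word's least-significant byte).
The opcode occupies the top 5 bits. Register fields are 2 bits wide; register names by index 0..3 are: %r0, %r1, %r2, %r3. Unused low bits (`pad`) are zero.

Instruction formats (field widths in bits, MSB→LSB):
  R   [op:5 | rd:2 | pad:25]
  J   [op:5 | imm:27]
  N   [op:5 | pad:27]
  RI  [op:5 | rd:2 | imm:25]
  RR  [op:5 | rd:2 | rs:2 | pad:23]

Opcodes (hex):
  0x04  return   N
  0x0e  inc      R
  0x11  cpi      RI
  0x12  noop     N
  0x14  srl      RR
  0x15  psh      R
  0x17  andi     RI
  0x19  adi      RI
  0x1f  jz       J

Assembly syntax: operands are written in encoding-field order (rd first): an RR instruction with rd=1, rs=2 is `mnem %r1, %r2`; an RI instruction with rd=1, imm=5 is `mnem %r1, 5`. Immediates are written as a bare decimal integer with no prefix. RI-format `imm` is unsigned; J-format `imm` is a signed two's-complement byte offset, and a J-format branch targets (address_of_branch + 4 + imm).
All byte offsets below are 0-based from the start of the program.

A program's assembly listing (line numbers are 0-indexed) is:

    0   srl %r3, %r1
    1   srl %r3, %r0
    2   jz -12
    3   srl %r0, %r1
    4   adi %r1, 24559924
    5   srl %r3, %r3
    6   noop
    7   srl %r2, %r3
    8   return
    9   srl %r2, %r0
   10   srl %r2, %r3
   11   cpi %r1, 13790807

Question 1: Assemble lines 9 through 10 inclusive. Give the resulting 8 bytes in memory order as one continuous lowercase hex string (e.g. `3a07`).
000000a4000080a5

L9: srl op=0x14:5|rd=2:2|rs=0:2|pad=0:23 ⇒ 0xa4000000 ⇒ little 00 00 00 a4
L10: srl op=0x14:5|rd=2:2|rs=3:2|pad=0:23 ⇒ 0xa5800000 ⇒ little 00 00 80 a5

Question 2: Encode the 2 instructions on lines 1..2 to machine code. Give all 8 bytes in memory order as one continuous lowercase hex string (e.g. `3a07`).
1. srl fields op=0x14:5|rd=3:2|rs=0:2|pad=0:23 → word a6000000h → 00 00 00 a6
2. jz fields op=0x1f:5|imm=-12:27 → word fffffff4h → f4 ff ff ff

000000a6f4ffffff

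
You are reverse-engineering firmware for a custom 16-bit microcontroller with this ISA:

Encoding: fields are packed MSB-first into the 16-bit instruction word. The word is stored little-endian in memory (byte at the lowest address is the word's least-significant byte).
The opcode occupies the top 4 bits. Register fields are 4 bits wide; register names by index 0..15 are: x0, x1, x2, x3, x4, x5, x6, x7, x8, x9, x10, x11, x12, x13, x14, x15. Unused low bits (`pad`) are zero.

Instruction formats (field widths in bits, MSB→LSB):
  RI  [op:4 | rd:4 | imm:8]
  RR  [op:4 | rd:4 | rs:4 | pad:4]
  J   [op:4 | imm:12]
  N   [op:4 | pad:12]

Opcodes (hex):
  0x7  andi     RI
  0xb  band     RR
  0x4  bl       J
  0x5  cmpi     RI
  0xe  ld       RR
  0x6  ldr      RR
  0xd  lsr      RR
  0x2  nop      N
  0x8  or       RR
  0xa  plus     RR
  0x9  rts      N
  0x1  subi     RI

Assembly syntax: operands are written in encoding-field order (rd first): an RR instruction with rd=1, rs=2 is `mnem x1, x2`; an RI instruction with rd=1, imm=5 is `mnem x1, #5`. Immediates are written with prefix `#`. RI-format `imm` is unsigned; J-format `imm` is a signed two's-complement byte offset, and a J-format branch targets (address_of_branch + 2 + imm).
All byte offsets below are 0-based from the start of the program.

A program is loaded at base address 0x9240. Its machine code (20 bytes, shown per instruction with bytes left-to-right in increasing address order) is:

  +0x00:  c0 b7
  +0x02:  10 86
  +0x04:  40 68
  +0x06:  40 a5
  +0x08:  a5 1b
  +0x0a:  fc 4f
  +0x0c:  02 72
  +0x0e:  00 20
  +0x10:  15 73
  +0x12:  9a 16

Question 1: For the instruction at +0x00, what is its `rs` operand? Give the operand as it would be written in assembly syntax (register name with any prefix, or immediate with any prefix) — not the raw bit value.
x12

+0x00: c0 b7 ⇒ word 0xb7c0 (little)
  opcode bits[15:12]=0xb: band/RR
  rd@[11:8]=0x7 ⇒ x7
  rs@[7:4]=0xc ⇒ x12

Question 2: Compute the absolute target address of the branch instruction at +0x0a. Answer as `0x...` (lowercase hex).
[0a] fc 4f → 0x4ffc
  top 4b → 0x4 → bl [J]
  [11:0] imm=4092 (s12→-4) = #-4
  target = base 0x9240 + off 0x0a + 2 + imm -4 = 0x9248

0x9248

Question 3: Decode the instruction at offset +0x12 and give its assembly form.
[12] 9a 16 → 0x169a
  op=0x169a>>12=0x1 ⇒ subi (RI)
  rd@[11:8]=0x6 ⇒ x6
  imm@[7:0]=0x9a ⇒ #154

subi x6, #154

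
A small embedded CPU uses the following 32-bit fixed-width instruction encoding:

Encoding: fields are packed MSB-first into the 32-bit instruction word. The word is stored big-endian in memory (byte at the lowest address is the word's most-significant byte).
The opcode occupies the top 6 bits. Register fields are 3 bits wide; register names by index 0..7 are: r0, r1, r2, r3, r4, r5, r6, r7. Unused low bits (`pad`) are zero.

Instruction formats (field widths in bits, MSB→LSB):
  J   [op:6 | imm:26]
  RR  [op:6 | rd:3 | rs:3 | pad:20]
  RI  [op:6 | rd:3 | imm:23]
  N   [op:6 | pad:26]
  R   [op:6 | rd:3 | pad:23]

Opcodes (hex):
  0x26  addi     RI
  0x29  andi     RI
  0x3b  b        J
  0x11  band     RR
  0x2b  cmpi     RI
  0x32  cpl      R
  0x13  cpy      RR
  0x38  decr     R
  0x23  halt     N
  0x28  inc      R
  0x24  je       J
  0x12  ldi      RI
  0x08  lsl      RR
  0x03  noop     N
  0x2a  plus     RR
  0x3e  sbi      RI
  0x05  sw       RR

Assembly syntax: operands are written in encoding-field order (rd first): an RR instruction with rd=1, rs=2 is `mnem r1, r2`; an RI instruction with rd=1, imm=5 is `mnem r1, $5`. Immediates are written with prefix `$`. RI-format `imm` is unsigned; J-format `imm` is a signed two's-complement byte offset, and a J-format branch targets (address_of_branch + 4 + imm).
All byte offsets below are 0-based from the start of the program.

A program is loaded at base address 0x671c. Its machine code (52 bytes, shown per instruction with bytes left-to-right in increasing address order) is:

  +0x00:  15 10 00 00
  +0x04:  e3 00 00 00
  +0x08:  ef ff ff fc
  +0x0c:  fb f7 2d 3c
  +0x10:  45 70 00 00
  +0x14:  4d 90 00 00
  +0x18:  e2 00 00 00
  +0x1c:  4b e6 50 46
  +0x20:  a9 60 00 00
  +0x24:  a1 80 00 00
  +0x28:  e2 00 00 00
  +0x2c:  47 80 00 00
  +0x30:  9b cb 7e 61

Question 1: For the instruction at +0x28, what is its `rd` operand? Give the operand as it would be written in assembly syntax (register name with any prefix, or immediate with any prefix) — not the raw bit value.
r4

@+28  big-endian(e2 00 00 00) = 0xe2000000
  opcode bits[31:26]=0x38: decr/R
  rd: (w>>23)&0x7=0x4 → r4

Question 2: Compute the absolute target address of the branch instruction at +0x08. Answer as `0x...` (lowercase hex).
+0x08: ef ff ff fc ⇒ word 0xeffffffc (big)
  op=0xeffffffc>>26=0x3b ⇒ b (J)
  [25:0] imm=67108860 (s26→-4) = $-4
  target = base 0x671c + off 0x08 + 4 + imm -4 = 0x6724

0x6724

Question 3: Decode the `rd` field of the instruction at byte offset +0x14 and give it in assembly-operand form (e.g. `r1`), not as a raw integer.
off 0x14: read 4d 90 00 00 as big → 0x4d900000
  top 6b → 0x13 → cpy [RR]
  rd@[25:23]=0x3 ⇒ r3
  rs@[22:20]=0x1 ⇒ r1

r3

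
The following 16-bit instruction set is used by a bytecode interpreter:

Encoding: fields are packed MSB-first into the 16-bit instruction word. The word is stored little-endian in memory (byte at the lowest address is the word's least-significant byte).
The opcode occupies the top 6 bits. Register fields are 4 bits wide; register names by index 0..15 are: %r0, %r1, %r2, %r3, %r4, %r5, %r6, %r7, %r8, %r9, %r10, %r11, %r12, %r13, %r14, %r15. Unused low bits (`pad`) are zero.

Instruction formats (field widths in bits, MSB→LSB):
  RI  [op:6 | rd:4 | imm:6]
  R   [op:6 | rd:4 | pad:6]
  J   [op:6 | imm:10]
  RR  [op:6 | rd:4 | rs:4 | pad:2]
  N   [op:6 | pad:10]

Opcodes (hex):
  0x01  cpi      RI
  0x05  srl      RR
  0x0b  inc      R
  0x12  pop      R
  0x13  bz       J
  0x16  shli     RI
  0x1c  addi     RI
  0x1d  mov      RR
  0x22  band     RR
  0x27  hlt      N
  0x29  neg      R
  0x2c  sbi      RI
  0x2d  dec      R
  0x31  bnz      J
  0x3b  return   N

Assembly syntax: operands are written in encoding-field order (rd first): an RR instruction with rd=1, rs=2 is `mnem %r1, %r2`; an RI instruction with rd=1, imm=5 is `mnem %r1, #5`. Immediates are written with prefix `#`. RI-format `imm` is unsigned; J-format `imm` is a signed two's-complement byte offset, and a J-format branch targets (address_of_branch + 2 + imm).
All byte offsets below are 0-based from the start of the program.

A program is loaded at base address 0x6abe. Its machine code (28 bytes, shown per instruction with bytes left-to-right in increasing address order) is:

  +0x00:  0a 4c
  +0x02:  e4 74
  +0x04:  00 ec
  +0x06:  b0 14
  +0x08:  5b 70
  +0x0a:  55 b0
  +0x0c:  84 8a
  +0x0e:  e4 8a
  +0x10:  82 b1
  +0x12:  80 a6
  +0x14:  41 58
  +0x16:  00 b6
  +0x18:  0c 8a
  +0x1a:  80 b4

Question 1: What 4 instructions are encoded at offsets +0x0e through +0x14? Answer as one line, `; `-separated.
off 0x0e: read e4 8a as little → 0x8ae4
  top 6b → 0x22 → band [RR]
  rd@[9:6]=0xb ⇒ %r11
  rs@[5:2]=0x9 ⇒ %r9
off 0x10: read 82 b1 as little → 0xb182
  top 6b → 0x2c → sbi [RI]
  rd@[9:6]=0x6 ⇒ %r6
  imm@[5:0]=0x2 ⇒ #2
off 0x12: read 80 a6 as little → 0xa680
  top 6b → 0x29 → neg [R]
  rd@[9:6]=0xa ⇒ %r10
off 0x14: read 41 58 as little → 0x5841
  top 6b → 0x16 → shli [RI]
  rd@[9:6]=0x1 ⇒ %r1
  imm@[5:0]=0x1 ⇒ #1

band %r11, %r9; sbi %r6, #2; neg %r10; shli %r1, #1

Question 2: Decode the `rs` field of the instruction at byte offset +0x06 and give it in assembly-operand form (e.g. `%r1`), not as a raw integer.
[06] b0 14 → 0x14b0
  top 6b → 0x5 → srl [RR]
  rd@[9:6]=0x2 ⇒ %r2
  rs@[5:2]=0xc ⇒ %r12

%r12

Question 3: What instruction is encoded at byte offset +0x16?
dec %r8

@+16  little-endian(00 b6) = 0xb600
  op=0xb600>>10=0x2d ⇒ dec (R)
  rd: (w>>6)&0xf=0x8 → %r8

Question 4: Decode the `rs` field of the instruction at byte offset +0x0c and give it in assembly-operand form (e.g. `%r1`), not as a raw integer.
%r1

off 0x0c: read 84 8a as little → 0x8a84
  top 6b → 0x22 → band [RR]
  rd@[9:6]=0xa ⇒ %r10
  rs@[5:2]=0x1 ⇒ %r1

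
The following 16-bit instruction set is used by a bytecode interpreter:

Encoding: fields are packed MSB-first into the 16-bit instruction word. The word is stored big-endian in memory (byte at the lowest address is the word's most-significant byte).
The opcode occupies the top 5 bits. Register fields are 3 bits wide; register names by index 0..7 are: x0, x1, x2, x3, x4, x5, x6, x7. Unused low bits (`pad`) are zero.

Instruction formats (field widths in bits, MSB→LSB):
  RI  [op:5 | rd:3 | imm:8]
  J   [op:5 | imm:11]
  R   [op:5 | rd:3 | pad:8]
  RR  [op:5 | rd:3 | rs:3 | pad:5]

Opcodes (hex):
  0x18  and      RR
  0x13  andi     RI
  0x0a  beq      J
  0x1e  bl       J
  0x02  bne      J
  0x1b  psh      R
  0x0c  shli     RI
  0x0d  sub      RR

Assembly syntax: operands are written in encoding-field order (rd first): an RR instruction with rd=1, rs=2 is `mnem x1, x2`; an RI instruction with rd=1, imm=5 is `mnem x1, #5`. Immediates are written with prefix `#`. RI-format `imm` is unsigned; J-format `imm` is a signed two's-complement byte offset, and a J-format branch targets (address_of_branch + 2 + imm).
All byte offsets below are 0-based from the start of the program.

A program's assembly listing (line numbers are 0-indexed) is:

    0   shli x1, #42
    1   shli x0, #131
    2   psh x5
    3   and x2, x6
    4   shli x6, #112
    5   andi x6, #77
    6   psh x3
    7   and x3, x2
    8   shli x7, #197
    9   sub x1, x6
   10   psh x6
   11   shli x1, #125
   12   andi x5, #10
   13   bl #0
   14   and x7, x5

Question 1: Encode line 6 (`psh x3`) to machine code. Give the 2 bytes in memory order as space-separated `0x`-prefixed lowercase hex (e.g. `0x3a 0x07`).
6. psh fields op=0x1b:5|rd=3:3|pad=0:8 → word db00h → db 00

0xdb 0x00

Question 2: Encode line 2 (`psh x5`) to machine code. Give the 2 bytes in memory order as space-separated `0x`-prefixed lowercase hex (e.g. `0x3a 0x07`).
line 2 (psh): pack op=0x1b:5|rd=5:3|pad=0:8 = 0xdd00; big→ dd 00

0xdd 0x00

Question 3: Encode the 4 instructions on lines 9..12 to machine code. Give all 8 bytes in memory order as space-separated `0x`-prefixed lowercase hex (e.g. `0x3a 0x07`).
0x69 0xc0 0xde 0x00 0x61 0x7d 0x9d 0x0a

line 9 (sub): pack op=0xd:5|rd=1:3|rs=6:3|pad=0:5 = 0x69c0; big→ 69 c0
line 10 (psh): pack op=0x1b:5|rd=6:3|pad=0:8 = 0xde00; big→ de 00
line 11 (shli): pack op=0xc:5|rd=1:3|imm=125:8 = 0x617d; big→ 61 7d
line 12 (andi): pack op=0x13:5|rd=5:3|imm=10:8 = 0x9d0a; big→ 9d 0a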